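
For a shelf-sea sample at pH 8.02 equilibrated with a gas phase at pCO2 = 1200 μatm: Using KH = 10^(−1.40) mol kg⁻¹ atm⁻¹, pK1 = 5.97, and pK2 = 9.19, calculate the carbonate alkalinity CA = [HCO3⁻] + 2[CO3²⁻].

[CO2*] = KH · pCO2 = 10^(−1.40) × 1200×10^-6 = 4.777×10^-5 mol/kg
α₀ = 1/(1 + K1/[H⁺] + K1K2/[H⁺]²) = 1/(1 + 10^+2.05 + 10^+0.88) = 0.008279
DIC = [CO2*]/α₀ = 4.777×10^-5 / 0.008279 = 5.770 mmol/kg
CA = (α₁ + 2α₂)·DIC = (0.9289 + 2×0.06280) × 5.770 = 6.08 mmol/kg

CA = 6.08 mmol/kg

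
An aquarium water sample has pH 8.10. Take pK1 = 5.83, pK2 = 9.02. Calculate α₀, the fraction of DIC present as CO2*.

α₀ = 1 / (1 + K1/[H⁺] + K1K2/[H⁺]²) = 1 / (1 + 10^+2.27 + 10^+1.35)
   = 1 / (1 + 186.21 + 22.387) = 1/209.60 = 0.004771

α₀ = 0.00477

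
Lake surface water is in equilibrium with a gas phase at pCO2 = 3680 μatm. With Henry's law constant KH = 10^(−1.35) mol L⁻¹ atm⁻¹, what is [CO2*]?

KH = 10^(−1.35) = 4.467×10^-2 mol L⁻¹ atm⁻¹
[CO2*] = KH · pCO2 = 4.467×10^-2 × 3680×10^-6 atm = 1.64×10^-4 mol/L

[CO2*] = 164 μmol/L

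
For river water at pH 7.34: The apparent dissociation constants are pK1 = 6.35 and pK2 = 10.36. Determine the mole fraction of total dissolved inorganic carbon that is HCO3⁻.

α₁ = 0.906

α₁ = 1 / (1 + [H⁺]/K1 + K2/[H⁺]) = 1 / (1 + 10^-0.99 + 10^-3.02)
   = 1 / (1 + 0.10233 + 0.00095499) = 1/1.1033 = 0.9064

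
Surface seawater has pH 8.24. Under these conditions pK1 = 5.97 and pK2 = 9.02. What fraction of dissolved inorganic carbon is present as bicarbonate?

α₁ = 0.854

α₁ = 1 / (1 + [H⁺]/K1 + K2/[H⁺]) = 1 / (1 + 10^-2.27 + 10^-0.78)
   = 1 / (1 + 0.0053703 + 0.16596) = 1/1.1713 = 0.8537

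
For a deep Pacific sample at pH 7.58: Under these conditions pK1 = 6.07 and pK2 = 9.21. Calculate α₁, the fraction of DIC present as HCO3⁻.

α₁ = 1 / (1 + [H⁺]/K1 + K2/[H⁺]) = 1 / (1 + 10^-1.51 + 10^-1.63)
   = 1 / (1 + 0.030903 + 0.023442) = 1/1.0543 = 0.9485

α₁ = 0.948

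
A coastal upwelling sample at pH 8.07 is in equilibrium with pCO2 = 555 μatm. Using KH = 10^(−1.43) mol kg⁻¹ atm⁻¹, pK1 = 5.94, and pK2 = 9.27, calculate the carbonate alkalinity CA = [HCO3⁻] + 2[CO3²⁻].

[CO2*] = KH · pCO2 = 10^(−1.43) × 555×10^-6 = 2.062×10^-5 mol/kg
α₀ = 1/(1 + K1/[H⁺] + K1K2/[H⁺]²) = 1/(1 + 10^+2.13 + 10^+0.93) = 0.006925
DIC = [CO2*]/α₀ = 2.062×10^-5 / 0.006925 = 2.978 mmol/kg
CA = (α₁ + 2α₂)·DIC = (0.9341 + 2×0.05894) × 2.978 = 3.13 mmol/kg

CA = 3.13 mmol/kg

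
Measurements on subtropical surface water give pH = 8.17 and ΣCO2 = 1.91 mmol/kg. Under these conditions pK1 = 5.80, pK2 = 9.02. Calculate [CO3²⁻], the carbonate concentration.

α₂ = 1 / (1 + [H⁺]/K2 + [H⁺]²/(K1K2)) = 1 / (1 + 10^+0.85 + 10^-1.52)
   = 1 / (1 + 7.0795 + 0.030200) = 1/8.1097 = 0.1233
[CO3²⁻] = α₂ × DIC = 0.1233 × 1.91 = 0.236 mmol/kg

[CO3²⁻] = 0.236 mmol/kg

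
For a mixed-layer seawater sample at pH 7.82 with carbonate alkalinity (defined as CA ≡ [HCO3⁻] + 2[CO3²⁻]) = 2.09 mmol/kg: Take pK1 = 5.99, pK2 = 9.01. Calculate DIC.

DIC = 2.00 mmol/kg

CA = [HCO3⁻] + 2[CO3²⁻] = (α₁ + 2α₂)·DIC
At pH 7.82: [H⁺]/K1 = 10^-1.83 = 0.014791, K2/[H⁺] = 10^-1.19 = 0.064565
α₁ = 1/(1 + 0.014791 + 0.064565) = 1/1.0794 = 0.9265; α₂ = α₁·K2/[H⁺] = 0.05982
α₁ + 2α₂ = 1.0461
DIC = CA / (α₁ + 2α₂) = 2.09 / 1.0461 = 2.00 mmol/kg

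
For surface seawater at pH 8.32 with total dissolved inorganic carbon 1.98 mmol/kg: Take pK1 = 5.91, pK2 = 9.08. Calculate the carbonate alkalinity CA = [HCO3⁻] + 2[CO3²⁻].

CA = 2.27 mmol/kg

CA = [HCO3⁻] + 2[CO3²⁻] = (α₁ + 2α₂)·DIC
At pH 8.32: [H⁺]/K1 = 10^-2.41 = 0.0038905, K2/[H⁺] = 10^-0.76 = 0.17378
α₁ = 1/(1 + 0.0038905 + 0.17378) = 1/1.1777 = 0.8491; α₂ = α₁·K2/[H⁺] = 0.1476
α₁ + 2α₂ = 1.1443
CA = 1.1443 × 1.98 = 2.27 mmol/kg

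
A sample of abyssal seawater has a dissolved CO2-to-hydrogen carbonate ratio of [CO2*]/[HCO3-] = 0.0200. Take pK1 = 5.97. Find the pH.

From K1 = [H⁺][HCO3-]/[CO2*]:  pH = pK1 − log₁₀([CO2*]/[HCO3-])
log₁₀(0.0200) = -1.699
pH = 5.97 − (-1.699) = 7.67

pH = 7.67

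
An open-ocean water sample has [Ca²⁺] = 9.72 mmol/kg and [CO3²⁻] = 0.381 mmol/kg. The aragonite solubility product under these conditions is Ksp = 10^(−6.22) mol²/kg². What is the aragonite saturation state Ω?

Ksp = 10^(−6.22) = 6.026×10^-7
Ω = [Ca²⁺][CO3²⁻]/Ksp = (9.72×10^-3)(0.381×10^-3) / 6.026×10^-7 = 6.15

Ω = 6.15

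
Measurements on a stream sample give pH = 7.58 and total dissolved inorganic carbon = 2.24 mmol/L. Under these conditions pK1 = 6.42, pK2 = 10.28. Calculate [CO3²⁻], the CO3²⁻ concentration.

α₂ = 1 / (1 + [H⁺]/K2 + [H⁺]²/(K1K2)) = 1 / (1 + 10^+2.70 + 10^+1.54)
   = 1 / (1 + 501.19 + 34.674) = 1/536.86 = 0.001863
[CO3²⁻] = α₂ × DIC = 0.001863 × 2.24 = 0.00417 mmol/L = 4.17 μmol/L

[CO3²⁻] = 4.17 μmol/L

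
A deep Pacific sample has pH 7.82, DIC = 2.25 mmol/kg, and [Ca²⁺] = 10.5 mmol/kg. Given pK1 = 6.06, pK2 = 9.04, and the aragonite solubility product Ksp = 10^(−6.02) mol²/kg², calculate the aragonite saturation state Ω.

Ω = 1.38

α₂ = 1 / (1 + [H⁺]/K2 + [H⁺]²/(K1K2)) = 1 / (1 + 10^+1.22 + 10^-0.54)
   = 1 / (1 + 16.596 + 0.28840) = 1/17.884 = 0.05592
[CO3²⁻] = α₂ × DIC = 0.05592 × 2.25 = 0.1258 mmol/kg
Ksp = 10^(−6.02) = 9.550×10^-7
Ω = [Ca²⁺][CO3²⁻]/Ksp = (10.5×10^-3)(1.258×10^-4) / 9.550×10^-7 = 1.38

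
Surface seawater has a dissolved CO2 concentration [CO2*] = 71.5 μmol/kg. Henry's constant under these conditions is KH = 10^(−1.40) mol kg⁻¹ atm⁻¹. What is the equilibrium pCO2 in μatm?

pCO2 = 1800 μatm

KH = 10^(−1.40) = 3.981×10^-2 mol kg⁻¹ atm⁻¹
pCO2 = [CO2*]/KH = 71.5×10^-6 / 3.981×10^-2 = 1.80×10^-3 atm = 1800 μatm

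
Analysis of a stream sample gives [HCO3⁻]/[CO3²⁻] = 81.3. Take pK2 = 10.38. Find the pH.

From K2 = [H⁺][CO3²⁻]/[HCO3⁻]:  pH = pK2 − log₁₀([HCO3⁻]/[CO3²⁻])
log₁₀(81.3) = +1.910
pH = 10.38 − (+1.910) = 8.47

pH = 8.47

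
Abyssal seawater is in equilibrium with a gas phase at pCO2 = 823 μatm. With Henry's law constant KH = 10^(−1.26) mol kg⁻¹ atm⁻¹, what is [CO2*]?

[CO2*] = 45.2 μmol/kg

KH = 10^(−1.26) = 5.495×10^-2 mol kg⁻¹ atm⁻¹
[CO2*] = KH · pCO2 = 5.495×10^-2 × 823×10^-6 atm = 4.52×10^-5 mol/kg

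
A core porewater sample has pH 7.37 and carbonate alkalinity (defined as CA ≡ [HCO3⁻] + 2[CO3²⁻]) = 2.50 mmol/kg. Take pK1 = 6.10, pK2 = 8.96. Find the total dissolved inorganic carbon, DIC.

DIC = 2.57 mmol/kg

CA = [HCO3⁻] + 2[CO3²⁻] = (α₁ + 2α₂)·DIC
At pH 7.37: [H⁺]/K1 = 10^-1.27 = 0.053703, K2/[H⁺] = 10^-1.59 = 0.025704
α₁ = 1/(1 + 0.053703 + 0.025704) = 1/1.0794 = 0.9264; α₂ = α₁·K2/[H⁺] = 0.02381
α₁ + 2α₂ = 0.9741
DIC = CA / (α₁ + 2α₂) = 2.50 / 0.9741 = 2.57 mmol/kg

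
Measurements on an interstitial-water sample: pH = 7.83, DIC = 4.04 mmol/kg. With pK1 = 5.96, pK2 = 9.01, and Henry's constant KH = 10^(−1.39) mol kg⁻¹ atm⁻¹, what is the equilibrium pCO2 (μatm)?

α₀ = 1 / (1 + K1/[H⁺] + K1K2/[H⁺]²) = 1 / (1 + 10^+1.87 + 10^+0.69)
   = 1 / (1 + 74.131 + 4.8978) = 1/80.029 = 0.01250
[CO2*] = α₀ × DIC = 0.01250 × 4.04 = 0.05048 mmol/kg
pCO2 = [CO2*]/KH = 5.048×10^-5 / 4.074×10^-2 = 1240 μatm

pCO2 = 1240 μatm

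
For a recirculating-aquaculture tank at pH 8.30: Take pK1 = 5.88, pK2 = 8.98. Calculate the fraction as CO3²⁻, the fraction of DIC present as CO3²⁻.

α₂ = 0.172

α₂ = 1 / (1 + [H⁺]/K2 + [H⁺]²/(K1K2)) = 1 / (1 + 10^+0.68 + 10^-1.74)
   = 1 / (1 + 4.7863 + 0.018197) = 1/5.8045 = 0.1723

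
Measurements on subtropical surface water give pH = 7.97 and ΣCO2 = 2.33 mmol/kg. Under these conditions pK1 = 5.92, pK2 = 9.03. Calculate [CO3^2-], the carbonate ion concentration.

[CO3²⁻] = 0.185 mmol/kg

α₂ = 1 / (1 + [H⁺]/K2 + [H⁺]²/(K1K2)) = 1 / (1 + 10^+1.06 + 10^-0.99)
   = 1 / (1 + 11.482 + 0.10233) = 1/12.584 = 0.07947
[CO3²⁻] = α₂ × DIC = 0.07947 × 2.33 = 0.185 mmol/kg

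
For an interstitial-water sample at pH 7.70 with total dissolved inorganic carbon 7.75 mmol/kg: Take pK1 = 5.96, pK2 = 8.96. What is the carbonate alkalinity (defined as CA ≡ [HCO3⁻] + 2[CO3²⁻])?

CA = 8.02 mmol/kg

CA = [HCO3⁻] + 2[CO3²⁻] = (α₁ + 2α₂)·DIC
At pH 7.70: [H⁺]/K1 = 10^-1.74 = 0.018197, K2/[H⁺] = 10^-1.26 = 0.054954
α₁ = 1/(1 + 0.018197 + 0.054954) = 1/1.0732 = 0.9318; α₂ = α₁·K2/[H⁺] = 0.05121
α₁ + 2α₂ = 1.0343
CA = 1.0343 × 7.75 = 8.02 mmol/kg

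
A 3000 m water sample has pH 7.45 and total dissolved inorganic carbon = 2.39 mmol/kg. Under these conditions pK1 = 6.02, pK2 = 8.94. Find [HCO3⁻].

[HCO3⁻] = 2.23 mmol/kg

α₁ = 1 / (1 + [H⁺]/K1 + K2/[H⁺]) = 1 / (1 + 10^-1.43 + 10^-1.49)
   = 1 / (1 + 0.037154 + 0.032359) = 1/1.0695 = 0.9350
[HCO3⁻] = α₁ × DIC = 0.9350 × 2.39 = 2.23 mmol/kg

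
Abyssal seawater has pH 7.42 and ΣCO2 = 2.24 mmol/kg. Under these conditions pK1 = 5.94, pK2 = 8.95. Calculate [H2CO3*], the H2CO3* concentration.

[CO2*] = 0.0698 mmol/kg

α₀ = 1 / (1 + K1/[H⁺] + K1K2/[H⁺]²) = 1 / (1 + 10^+1.48 + 10^-0.05)
   = 1 / (1 + 30.200 + 0.89125) = 1/32.091 = 0.03116
[CO2*] = α₀ × DIC = 0.03116 × 2.24 = 0.0698 mmol/kg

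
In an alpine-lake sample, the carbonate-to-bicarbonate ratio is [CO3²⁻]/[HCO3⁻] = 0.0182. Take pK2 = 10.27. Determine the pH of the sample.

pH = 8.53

From K2 = [H⁺][CO3²⁻]/[HCO3⁻]:  pH = pK2 + log₁₀([CO3²⁻]/[HCO3⁻])
log₁₀(0.0182) = -1.740
pH = 10.27 + (-1.740) = 8.53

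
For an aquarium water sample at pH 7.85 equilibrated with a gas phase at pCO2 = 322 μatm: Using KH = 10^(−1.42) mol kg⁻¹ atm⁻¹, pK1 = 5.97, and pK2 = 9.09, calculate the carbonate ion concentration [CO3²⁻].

[CO3²⁻] = 0.0534 mmol/kg

[CO2*] = KH · pCO2 = 10^(−1.42) × 322×10^-6 = 1.224×10^-5 mol/kg
α₀ = 1/(1 + K1/[H⁺] + K1K2/[H⁺]²) = 1/(1 + 10^+1.88 + 10^+0.64) = 0.01231
DIC = [CO2*]/α₀ = 1.224×10^-5 / 0.01231 = 0.9943 mmol/kg
[CO3²⁻] = α₂·DIC; α₂ = 0.05374, so [CO3²⁻] = 0.05374 × 0.9943 = 0.0534 mmol/kg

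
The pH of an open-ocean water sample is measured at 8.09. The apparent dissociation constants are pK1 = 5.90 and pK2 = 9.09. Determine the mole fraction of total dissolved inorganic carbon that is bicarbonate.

α₁ = 0.904

α₁ = 1 / (1 + [H⁺]/K1 + K2/[H⁺]) = 1 / (1 + 10^-2.19 + 10^-1.00)
   = 1 / (1 + 0.0064565 + 0.10000) = 1/1.1065 = 0.9038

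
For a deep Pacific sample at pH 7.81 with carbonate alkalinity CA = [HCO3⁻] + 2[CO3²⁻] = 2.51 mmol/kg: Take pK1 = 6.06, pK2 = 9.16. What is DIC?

CA = [HCO3⁻] + 2[CO3²⁻] = (α₁ + 2α₂)·DIC
At pH 7.81: [H⁺]/K1 = 10^-1.75 = 0.017783, K2/[H⁺] = 10^-1.35 = 0.044668
α₁ = 1/(1 + 0.017783 + 0.044668) = 1/1.0625 = 0.9412; α₂ = α₁·K2/[H⁺] = 0.04204
α₁ + 2α₂ = 1.0253
DIC = CA / (α₁ + 2α₂) = 2.51 / 1.0253 = 2.45 mmol/kg

DIC = 2.45 mmol/kg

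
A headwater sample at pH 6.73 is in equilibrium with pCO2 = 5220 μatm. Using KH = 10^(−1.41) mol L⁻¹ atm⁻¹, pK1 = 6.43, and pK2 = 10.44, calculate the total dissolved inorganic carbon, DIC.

DIC = 0.608 mmol/L

[CO2*] = KH · pCO2 = 10^(−1.41) × 5220×10^-6 = 2.031×10^-4 mol/L
α₀ = 1/(1 + K1/[H⁺] + K1K2/[H⁺]²) = 1/(1 + 10^+0.30 + 10^-3.41) = 0.3338
DIC = [CO2*]/α₀ = 2.031×10^-4 / 0.3338 = 0.608 mmol/L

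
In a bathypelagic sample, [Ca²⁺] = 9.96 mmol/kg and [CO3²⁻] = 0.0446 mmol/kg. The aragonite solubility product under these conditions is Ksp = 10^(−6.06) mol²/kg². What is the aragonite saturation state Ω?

Ω = 0.510

Ksp = 10^(−6.06) = 8.710×10^-7
Ω = [Ca²⁺][CO3²⁻]/Ksp = (9.96×10^-3)(0.0446×10^-3) / 8.710×10^-7 = 0.510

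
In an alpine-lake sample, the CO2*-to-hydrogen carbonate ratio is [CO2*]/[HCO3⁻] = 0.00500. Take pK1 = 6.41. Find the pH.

pH = 8.71

From K1 = [H⁺][HCO3⁻]/[CO2*]:  pH = pK1 − log₁₀([CO2*]/[HCO3⁻])
log₁₀(0.00500) = -2.301
pH = 6.41 − (-2.301) = 8.71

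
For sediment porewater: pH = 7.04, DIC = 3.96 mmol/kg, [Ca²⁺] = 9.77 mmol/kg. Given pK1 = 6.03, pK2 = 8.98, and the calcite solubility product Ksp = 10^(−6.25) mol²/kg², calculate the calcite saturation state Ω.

Ω = 0.712

α₂ = 1 / (1 + [H⁺]/K2 + [H⁺]²/(K1K2)) = 1 / (1 + 10^+1.94 + 10^+0.93)
   = 1 / (1 + 87.096 + 8.5114) = 1/96.608 = 0.01035
[CO3²⁻] = α₂ × DIC = 0.01035 × 3.96 = 0.04099 mmol/kg
Ksp = 10^(−6.25) = 5.623×10^-7
Ω = [Ca²⁺][CO3²⁻]/Ksp = (9.77×10^-3)(4.099×10^-5) / 5.623×10^-7 = 0.712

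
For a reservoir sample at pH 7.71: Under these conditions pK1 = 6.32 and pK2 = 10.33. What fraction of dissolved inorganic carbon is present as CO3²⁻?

α₂ = 1 / (1 + [H⁺]/K2 + [H⁺]²/(K1K2)) = 1 / (1 + 10^+2.62 + 10^+1.23)
   = 1 / (1 + 416.87 + 16.982) = 1/434.85 = 0.002300

α₂ = 0.00230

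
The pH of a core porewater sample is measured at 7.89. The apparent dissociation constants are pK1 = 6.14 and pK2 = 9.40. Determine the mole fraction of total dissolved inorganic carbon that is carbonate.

α₂ = 1 / (1 + [H⁺]/K2 + [H⁺]²/(K1K2)) = 1 / (1 + 10^+1.51 + 10^-0.24)
   = 1 / (1 + 32.359 + 0.57544) = 1/33.935 = 0.02947

α₂ = 0.0295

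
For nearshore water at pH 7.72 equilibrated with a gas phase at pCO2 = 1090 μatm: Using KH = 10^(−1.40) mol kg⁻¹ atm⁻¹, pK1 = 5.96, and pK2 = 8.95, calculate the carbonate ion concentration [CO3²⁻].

[CO2*] = KH · pCO2 = 10^(−1.40) × 1090×10^-6 = 4.339×10^-5 mol/kg
α₀ = 1/(1 + K1/[H⁺] + K1K2/[H⁺]²) = 1/(1 + 10^+1.76 + 10^+0.53) = 0.01615
DIC = [CO2*]/α₀ = 4.339×10^-5 / 0.01615 = 2.687 mmol/kg
[CO3²⁻] = α₂·DIC; α₂ = 0.05471, so [CO3²⁻] = 0.05471 × 2.687 = 0.147 mmol/kg

[CO3²⁻] = 0.147 mmol/kg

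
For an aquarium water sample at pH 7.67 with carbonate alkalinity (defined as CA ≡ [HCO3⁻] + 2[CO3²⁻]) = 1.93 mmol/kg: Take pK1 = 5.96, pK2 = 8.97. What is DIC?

CA = [HCO3⁻] + 2[CO3²⁻] = (α₁ + 2α₂)·DIC
At pH 7.67: [H⁺]/K1 = 10^-1.71 = 0.019498, K2/[H⁺] = 10^-1.30 = 0.050119
α₁ = 1/(1 + 0.019498 + 0.050119) = 1/1.0696 = 0.9349; α₂ = α₁·K2/[H⁺] = 0.04686
α₁ + 2α₂ = 1.0286
DIC = CA / (α₁ + 2α₂) = 1.93 / 1.0286 = 1.88 mmol/kg

DIC = 1.88 mmol/kg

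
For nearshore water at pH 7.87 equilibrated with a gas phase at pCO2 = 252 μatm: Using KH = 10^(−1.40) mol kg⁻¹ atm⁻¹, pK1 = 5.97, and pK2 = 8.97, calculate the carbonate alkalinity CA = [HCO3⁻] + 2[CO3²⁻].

CA = 0.923 mmol/kg

[CO2*] = KH · pCO2 = 10^(−1.40) × 252×10^-6 = 1.003×10^-5 mol/kg
α₀ = 1/(1 + K1/[H⁺] + K1K2/[H⁺]²) = 1/(1 + 10^+1.90 + 10^+0.80) = 0.01153
DIC = [CO2*]/α₀ = 1.003×10^-5 / 0.01153 = 0.8702 mmol/kg
CA = (α₁ + 2α₂)·DIC = (0.9157 + 2×0.07274) × 0.8702 = 0.923 mmol/kg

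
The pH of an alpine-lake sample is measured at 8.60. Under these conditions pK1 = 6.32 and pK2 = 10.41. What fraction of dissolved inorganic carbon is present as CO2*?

α₀ = 1 / (1 + K1/[H⁺] + K1K2/[H⁺]²) = 1 / (1 + 10^+2.28 + 10^+0.47)
   = 1 / (1 + 190.55 + 2.9512) = 1/194.50 = 0.005141

α₀ = 0.00514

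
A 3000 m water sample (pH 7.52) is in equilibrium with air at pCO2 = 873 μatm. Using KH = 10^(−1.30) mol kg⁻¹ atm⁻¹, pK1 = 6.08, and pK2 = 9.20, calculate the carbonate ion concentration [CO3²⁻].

[CO3²⁻] = 0.0252 mmol/kg

[CO2*] = KH · pCO2 = 10^(−1.30) × 873×10^-6 = 4.375×10^-5 mol/kg
α₀ = 1/(1 + K1/[H⁺] + K1K2/[H⁺]²) = 1/(1 + 10^+1.44 + 10^-0.24) = 0.03434
DIC = [CO2*]/α₀ = 4.375×10^-5 / 0.03434 = 1.274 mmol/kg
[CO3²⁻] = α₂·DIC; α₂ = 0.01976, so [CO3²⁻] = 0.01976 × 1.274 = 0.0252 mmol/kg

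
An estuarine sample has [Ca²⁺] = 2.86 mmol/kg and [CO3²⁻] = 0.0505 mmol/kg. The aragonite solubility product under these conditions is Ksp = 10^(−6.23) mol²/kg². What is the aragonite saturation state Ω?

Ω = 0.245

Ksp = 10^(−6.23) = 5.888×10^-7
Ω = [Ca²⁺][CO3²⁻]/Ksp = (2.86×10^-3)(0.0505×10^-3) / 5.888×10^-7 = 0.245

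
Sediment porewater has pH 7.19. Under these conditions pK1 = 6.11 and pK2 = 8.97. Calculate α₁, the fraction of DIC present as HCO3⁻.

α₁ = 1 / (1 + [H⁺]/K1 + K2/[H⁺]) = 1 / (1 + 10^-1.08 + 10^-1.78)
   = 1 / (1 + 0.083176 + 0.016596) = 1/1.0998 = 0.9093

α₁ = 0.909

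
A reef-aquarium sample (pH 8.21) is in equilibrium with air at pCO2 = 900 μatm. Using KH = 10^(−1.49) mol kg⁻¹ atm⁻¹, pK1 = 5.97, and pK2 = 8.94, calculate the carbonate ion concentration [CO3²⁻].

[CO2*] = KH · pCO2 = 10^(−1.49) × 900×10^-6 = 2.912×10^-5 mol/kg
α₀ = 1/(1 + K1/[H⁺] + K1K2/[H⁺]²) = 1/(1 + 10^+2.24 + 10^+1.51) = 0.004828
DIC = [CO2*]/α₀ = 2.912×10^-5 / 0.004828 = 6.033 mmol/kg
[CO3²⁻] = α₂·DIC; α₂ = 0.1562, so [CO3²⁻] = 0.1562 × 6.033 = 0.942 mmol/kg

[CO3²⁻] = 0.942 mmol/kg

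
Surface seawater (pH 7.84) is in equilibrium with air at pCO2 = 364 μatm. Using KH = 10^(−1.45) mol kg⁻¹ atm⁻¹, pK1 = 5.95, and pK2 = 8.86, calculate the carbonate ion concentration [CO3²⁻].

[CO2*] = KH · pCO2 = 10^(−1.45) × 364×10^-6 = 1.292×10^-5 mol/kg
α₀ = 1/(1 + K1/[H⁺] + K1K2/[H⁺]²) = 1/(1 + 10^+1.89 + 10^+0.87) = 0.01162
DIC = [CO2*]/α₀ = 1.292×10^-5 / 0.01162 = 1.111 mmol/kg
[CO3²⁻] = α₂·DIC; α₂ = 0.08616, so [CO3²⁻] = 0.08616 × 1.111 = 0.0957 mmol/kg

[CO3²⁻] = 0.0957 mmol/kg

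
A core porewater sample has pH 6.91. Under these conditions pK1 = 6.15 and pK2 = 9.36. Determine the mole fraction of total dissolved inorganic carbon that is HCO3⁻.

α₁ = 1 / (1 + [H⁺]/K1 + K2/[H⁺]) = 1 / (1 + 10^-0.76 + 10^-2.45)
   = 1 / (1 + 0.17378 + 0.0035481) = 1/1.1773 = 0.8494

α₁ = 0.849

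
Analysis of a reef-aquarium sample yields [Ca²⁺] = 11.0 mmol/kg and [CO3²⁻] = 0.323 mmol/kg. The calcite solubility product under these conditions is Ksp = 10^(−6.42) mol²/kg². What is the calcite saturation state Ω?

Ksp = 10^(−6.42) = 3.802×10^-7
Ω = [Ca²⁺][CO3²⁻]/Ksp = (11.0×10^-3)(0.323×10^-3) / 3.802×10^-7 = 9.35

Ω = 9.35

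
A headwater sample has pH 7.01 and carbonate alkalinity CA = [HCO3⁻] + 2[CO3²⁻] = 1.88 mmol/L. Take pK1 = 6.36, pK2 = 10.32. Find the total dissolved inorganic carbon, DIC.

DIC = 2.30 mmol/L

CA = [HCO3⁻] + 2[CO3²⁻] = (α₁ + 2α₂)·DIC
At pH 7.01: [H⁺]/K1 = 10^-0.65 = 0.22387, K2/[H⁺] = 10^-3.31 = 0.00048978
α₁ = 1/(1 + 0.22387 + 0.00048978) = 1/1.2244 = 0.8168; α₂ = α₁·K2/[H⁺] = 0.0004000
α₁ + 2α₂ = 0.8176
DIC = CA / (α₁ + 2α₂) = 1.88 / 0.8176 = 2.30 mmol/L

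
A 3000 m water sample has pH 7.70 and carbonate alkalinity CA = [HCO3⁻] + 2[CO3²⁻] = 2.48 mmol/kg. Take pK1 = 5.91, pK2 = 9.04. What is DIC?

DIC = 2.41 mmol/kg

CA = [HCO3⁻] + 2[CO3²⁻] = (α₁ + 2α₂)·DIC
At pH 7.70: [H⁺]/K1 = 10^-1.79 = 0.016218, K2/[H⁺] = 10^-1.34 = 0.045709
α₁ = 1/(1 + 0.016218 + 0.045709) = 1/1.0619 = 0.9417; α₂ = α₁·K2/[H⁺] = 0.04304
α₁ + 2α₂ = 1.0278
DIC = CA / (α₁ + 2α₂) = 2.48 / 1.0278 = 2.41 mmol/kg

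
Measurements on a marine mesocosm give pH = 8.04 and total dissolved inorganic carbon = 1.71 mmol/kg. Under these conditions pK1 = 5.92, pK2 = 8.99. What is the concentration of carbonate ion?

α₂ = 1 / (1 + [H⁺]/K2 + [H⁺]²/(K1K2)) = 1 / (1 + 10^+0.95 + 10^-1.17)
   = 1 / (1 + 8.9125 + 0.067608) = 1/9.9801 = 0.1002
[CO3²⁻] = α₂ × DIC = 0.1002 × 1.71 = 0.171 mmol/kg

[CO3²⁻] = 0.171 mmol/kg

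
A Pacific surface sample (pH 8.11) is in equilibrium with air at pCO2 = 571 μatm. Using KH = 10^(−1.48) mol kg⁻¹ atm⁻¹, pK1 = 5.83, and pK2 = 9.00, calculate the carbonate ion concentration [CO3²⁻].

[CO3²⁻] = 0.464 mmol/kg

[CO2*] = KH · pCO2 = 10^(−1.48) × 571×10^-6 = 1.891×10^-5 mol/kg
α₀ = 1/(1 + K1/[H⁺] + K1K2/[H⁺]²) = 1/(1 + 10^+2.28 + 10^+1.39) = 0.004628
DIC = [CO2*]/α₀ = 1.891×10^-5 / 0.004628 = 4.086 mmol/kg
[CO3²⁻] = α₂·DIC; α₂ = 0.1136, so [CO3²⁻] = 0.1136 × 4.086 = 0.464 mmol/kg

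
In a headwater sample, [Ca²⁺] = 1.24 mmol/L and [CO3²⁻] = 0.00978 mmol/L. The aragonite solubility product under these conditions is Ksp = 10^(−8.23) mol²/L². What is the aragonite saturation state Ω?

Ω = 2.06

Ksp = 10^(−8.23) = 5.888×10^-9
Ω = [Ca²⁺][CO3²⁻]/Ksp = (1.24×10^-3)(0.00978×10^-3) / 5.888×10^-9 = 2.06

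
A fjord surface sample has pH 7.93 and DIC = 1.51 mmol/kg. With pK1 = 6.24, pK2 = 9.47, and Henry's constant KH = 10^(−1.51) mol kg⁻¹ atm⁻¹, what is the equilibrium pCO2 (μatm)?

pCO2 = 951 μatm

α₀ = 1 / (1 + K1/[H⁺] + K1K2/[H⁺]²) = 1 / (1 + 10^+1.69 + 10^+0.15)
   = 1 / (1 + 48.978 + 1.4125) = 1/51.390 = 0.01946
[CO2*] = α₀ × DIC = 0.01946 × 1.51 = 0.02938 mmol/kg
pCO2 = [CO2*]/KH = 2.938×10^-5 / 3.090×10^-2 = 951 μatm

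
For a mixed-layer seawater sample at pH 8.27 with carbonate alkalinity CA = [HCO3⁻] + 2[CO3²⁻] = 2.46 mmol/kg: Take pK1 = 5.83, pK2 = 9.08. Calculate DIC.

DIC = 2.18 mmol/kg

CA = [HCO3⁻] + 2[CO3²⁻] = (α₁ + 2α₂)·DIC
At pH 8.27: [H⁺]/K1 = 10^-2.44 = 0.0036308, K2/[H⁺] = 10^-0.81 = 0.15488
α₁ = 1/(1 + 0.0036308 + 0.15488) = 1/1.1585 = 0.8632; α₂ = α₁·K2/[H⁺] = 0.1337
α₁ + 2α₂ = 1.1306
DIC = CA / (α₁ + 2α₂) = 2.46 / 1.1306 = 2.18 mmol/kg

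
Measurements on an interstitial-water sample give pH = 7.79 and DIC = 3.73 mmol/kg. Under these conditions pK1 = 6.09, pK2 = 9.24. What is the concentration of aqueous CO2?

α₀ = 1 / (1 + K1/[H⁺] + K1K2/[H⁺]²) = 1 / (1 + 10^+1.70 + 10^+0.25)
   = 1 / (1 + 50.119 + 1.7783) = 1/52.897 = 0.01890
[CO2*] = α₀ × DIC = 0.01890 × 3.73 = 0.0705 mmol/kg

[CO2*] = 0.0705 mmol/kg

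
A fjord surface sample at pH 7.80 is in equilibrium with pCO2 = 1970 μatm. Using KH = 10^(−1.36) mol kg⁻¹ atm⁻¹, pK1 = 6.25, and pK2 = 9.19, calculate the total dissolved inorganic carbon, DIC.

[CO2*] = KH · pCO2 = 10^(−1.36) × 1970×10^-6 = 8.599×10^-5 mol/kg
α₀ = 1/(1 + K1/[H⁺] + K1K2/[H⁺]²) = 1/(1 + 10^+1.55 + 10^+0.16) = 0.02637
DIC = [CO2*]/α₀ = 8.599×10^-5 / 0.02637 = 3.26 mmol/kg

DIC = 3.26 mmol/kg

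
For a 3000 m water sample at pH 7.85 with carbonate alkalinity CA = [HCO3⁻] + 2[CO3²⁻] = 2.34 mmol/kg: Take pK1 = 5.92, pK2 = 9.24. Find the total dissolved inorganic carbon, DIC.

DIC = 2.28 mmol/kg

CA = [HCO3⁻] + 2[CO3²⁻] = (α₁ + 2α₂)·DIC
At pH 7.85: [H⁺]/K1 = 10^-1.93 = 0.011749, K2/[H⁺] = 10^-1.39 = 0.040738
α₁ = 1/(1 + 0.011749 + 0.040738) = 1/1.0525 = 0.9501; α₂ = α₁·K2/[H⁺] = 0.03871
α₁ + 2α₂ = 1.0275
DIC = CA / (α₁ + 2α₂) = 2.34 / 1.0275 = 2.28 mmol/kg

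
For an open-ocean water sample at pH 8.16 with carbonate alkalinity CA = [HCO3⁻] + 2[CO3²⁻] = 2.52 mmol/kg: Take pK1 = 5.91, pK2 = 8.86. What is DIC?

DIC = 2.17 mmol/kg

CA = [HCO3⁻] + 2[CO3²⁻] = (α₁ + 2α₂)·DIC
At pH 8.16: [H⁺]/K1 = 10^-2.25 = 0.0056234, K2/[H⁺] = 10^-0.70 = 0.19953
α₁ = 1/(1 + 0.0056234 + 0.19953) = 1/1.2051 = 0.8298; α₂ = α₁·K2/[H⁺] = 0.1656
α₁ + 2α₂ = 1.1609
DIC = CA / (α₁ + 2α₂) = 2.52 / 1.1609 = 2.17 mmol/kg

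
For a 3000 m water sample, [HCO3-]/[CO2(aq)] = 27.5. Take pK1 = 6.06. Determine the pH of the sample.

From K1 = [H⁺][HCO3-]/[CO2(aq)]:  pH = pK1 + log₁₀([HCO3-]/[CO2(aq)])
log₁₀(27.5) = +1.439
pH = 6.06 + (+1.439) = 7.50

pH = 7.50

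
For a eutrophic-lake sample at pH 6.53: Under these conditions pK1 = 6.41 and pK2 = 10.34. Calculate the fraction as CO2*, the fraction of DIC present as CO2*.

α₀ = 0.431

α₀ = 1 / (1 + K1/[H⁺] + K1K2/[H⁺]²) = 1 / (1 + 10^+0.12 + 10^-3.69)
   = 1 / (1 + 1.3183 + 0.00020417) = 1/2.3185 = 0.4313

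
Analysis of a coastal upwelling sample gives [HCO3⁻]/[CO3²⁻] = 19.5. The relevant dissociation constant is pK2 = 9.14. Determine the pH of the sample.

From K2 = [H⁺][CO3²⁻]/[HCO3⁻]:  pH = pK2 − log₁₀([HCO3⁻]/[CO3²⁻])
log₁₀(19.5) = +1.290
pH = 9.14 − (+1.290) = 7.85

pH = 7.85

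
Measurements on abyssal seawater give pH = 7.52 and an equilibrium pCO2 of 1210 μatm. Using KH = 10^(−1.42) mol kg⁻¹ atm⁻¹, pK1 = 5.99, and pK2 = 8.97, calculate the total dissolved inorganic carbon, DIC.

[CO2*] = KH · pCO2 = 10^(−1.42) × 1210×10^-6 = 4.600×10^-5 mol/kg
α₀ = 1/(1 + K1/[H⁺] + K1K2/[H⁺]²) = 1/(1 + 10^+1.53 + 10^+0.08) = 0.02771
DIC = [CO2*]/α₀ = 4.600×10^-5 / 0.02771 = 1.66 mmol/kg

DIC = 1.66 mmol/kg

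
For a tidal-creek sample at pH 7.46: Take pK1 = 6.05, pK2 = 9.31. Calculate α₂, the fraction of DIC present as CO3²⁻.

α₂ = 0.0134

α₂ = 1 / (1 + [H⁺]/K2 + [H⁺]²/(K1K2)) = 1 / (1 + 10^+1.85 + 10^+0.44)
   = 1 / (1 + 70.795 + 2.7542) = 1/74.549 = 0.01341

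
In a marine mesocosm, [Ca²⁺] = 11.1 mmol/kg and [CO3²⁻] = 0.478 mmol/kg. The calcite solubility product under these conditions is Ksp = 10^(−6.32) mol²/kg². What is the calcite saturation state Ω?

Ω = 11.1

Ksp = 10^(−6.32) = 4.786×10^-7
Ω = [Ca²⁺][CO3²⁻]/Ksp = (11.1×10^-3)(0.478×10^-3) / 4.786×10^-7 = 11.1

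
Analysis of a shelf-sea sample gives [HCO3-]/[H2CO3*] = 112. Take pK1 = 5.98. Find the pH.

From K1 = [H⁺][HCO3-]/[H2CO3*]:  pH = pK1 + log₁₀([HCO3-]/[H2CO3*])
log₁₀(112) = +2.049
pH = 5.98 + (+2.049) = 8.03

pH = 8.03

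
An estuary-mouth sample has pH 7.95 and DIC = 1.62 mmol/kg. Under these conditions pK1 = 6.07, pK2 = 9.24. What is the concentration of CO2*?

α₀ = 1 / (1 + K1/[H⁺] + K1K2/[H⁺]²) = 1 / (1 + 10^+1.88 + 10^+0.59)
   = 1 / (1 + 75.858 + 3.8905) = 1/80.748 = 0.01238
[CO2*] = α₀ × DIC = 0.01238 × 1.62 = 0.0201 mmol/kg

[CO2*] = 0.0201 mmol/kg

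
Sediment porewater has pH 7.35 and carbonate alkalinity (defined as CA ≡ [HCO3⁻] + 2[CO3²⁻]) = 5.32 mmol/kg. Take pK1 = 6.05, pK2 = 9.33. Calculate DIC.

CA = [HCO3⁻] + 2[CO3²⁻] = (α₁ + 2α₂)·DIC
At pH 7.35: [H⁺]/K1 = 10^-1.30 = 0.050119, K2/[H⁺] = 10^-1.98 = 0.010471
α₁ = 1/(1 + 0.050119 + 0.010471) = 1/1.0606 = 0.9429; α₂ = α₁·K2/[H⁺] = 0.009873
α₁ + 2α₂ = 0.9626
DIC = CA / (α₁ + 2α₂) = 5.32 / 0.9626 = 5.53 mmol/kg

DIC = 5.53 mmol/kg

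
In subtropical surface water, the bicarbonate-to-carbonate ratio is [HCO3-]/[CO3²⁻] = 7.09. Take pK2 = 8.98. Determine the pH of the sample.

From K2 = [H⁺][CO3²⁻]/[HCO3-]:  pH = pK2 − log₁₀([HCO3-]/[CO3²⁻])
log₁₀(7.09) = +0.851
pH = 8.98 − (+0.851) = 8.13

pH = 8.13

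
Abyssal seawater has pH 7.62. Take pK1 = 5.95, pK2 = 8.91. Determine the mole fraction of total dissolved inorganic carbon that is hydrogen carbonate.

α₁ = 1 / (1 + [H⁺]/K1 + K2/[H⁺]) = 1 / (1 + 10^-1.67 + 10^-1.29)
   = 1 / (1 + 0.021380 + 0.051286) = 1/1.0727 = 0.9323

α₁ = 0.932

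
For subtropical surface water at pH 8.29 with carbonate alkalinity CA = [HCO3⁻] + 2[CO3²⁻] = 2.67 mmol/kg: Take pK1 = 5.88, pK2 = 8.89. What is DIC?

DIC = 2.23 mmol/kg

CA = [HCO3⁻] + 2[CO3²⁻] = (α₁ + 2α₂)·DIC
At pH 8.29: [H⁺]/K1 = 10^-2.41 = 0.0038905, K2/[H⁺] = 10^-0.60 = 0.25119
α₁ = 1/(1 + 0.0038905 + 0.25119) = 1/1.2551 = 0.7968; α₂ = α₁·K2/[H⁺] = 0.2001
α₁ + 2α₂ = 1.1970
DIC = CA / (α₁ + 2α₂) = 2.67 / 1.1970 = 2.23 mmol/kg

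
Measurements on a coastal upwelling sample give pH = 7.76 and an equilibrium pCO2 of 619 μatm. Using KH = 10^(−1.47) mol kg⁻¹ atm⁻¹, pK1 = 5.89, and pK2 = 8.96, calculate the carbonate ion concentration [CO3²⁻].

[CO2*] = KH · pCO2 = 10^(−1.47) × 619×10^-6 = 2.097×10^-5 mol/kg
α₀ = 1/(1 + K1/[H⁺] + K1K2/[H⁺]²) = 1/(1 + 10^+1.87 + 10^+0.67) = 0.01253
DIC = [CO2*]/α₀ = 2.097×10^-5 / 0.01253 = 1.674 mmol/kg
[CO3²⁻] = α₂·DIC; α₂ = 0.05861, so [CO3²⁻] = 0.05861 × 1.674 = 0.0981 mmol/kg

[CO3²⁻] = 0.0981 mmol/kg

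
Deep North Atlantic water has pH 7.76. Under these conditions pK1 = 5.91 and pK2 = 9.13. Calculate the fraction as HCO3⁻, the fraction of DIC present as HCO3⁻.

α₁ = 1 / (1 + [H⁺]/K1 + K2/[H⁺]) = 1 / (1 + 10^-1.85 + 10^-1.37)
   = 1 / (1 + 0.014125 + 0.042658) = 1/1.0568 = 0.9463

α₁ = 0.946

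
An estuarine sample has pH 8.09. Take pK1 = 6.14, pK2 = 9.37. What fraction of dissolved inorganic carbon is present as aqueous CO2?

α₀ = 0.0105

α₀ = 1 / (1 + K1/[H⁺] + K1K2/[H⁺]²) = 1 / (1 + 10^+1.95 + 10^+0.67)
   = 1 / (1 + 89.125 + 4.6774) = 1/94.802 = 0.01055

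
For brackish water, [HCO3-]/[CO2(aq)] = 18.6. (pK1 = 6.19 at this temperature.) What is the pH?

pH = 7.46

From K1 = [H⁺][HCO3-]/[CO2(aq)]:  pH = pK1 + log₁₀([HCO3-]/[CO2(aq)])
log₁₀(18.6) = +1.270
pH = 6.19 + (+1.270) = 7.46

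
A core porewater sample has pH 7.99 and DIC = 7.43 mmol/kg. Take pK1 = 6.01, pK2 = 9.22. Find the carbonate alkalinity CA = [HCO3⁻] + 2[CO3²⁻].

CA = [HCO3⁻] + 2[CO3²⁻] = (α₁ + 2α₂)·DIC
At pH 7.99: [H⁺]/K1 = 10^-1.98 = 0.010471, K2/[H⁺] = 10^-1.23 = 0.058884
α₁ = 1/(1 + 0.010471 + 0.058884) = 1/1.0694 = 0.9351; α₂ = α₁·K2/[H⁺] = 0.05507
α₁ + 2α₂ = 1.0453
CA = 1.0453 × 7.43 = 7.77 mmol/kg

CA = 7.77 mmol/kg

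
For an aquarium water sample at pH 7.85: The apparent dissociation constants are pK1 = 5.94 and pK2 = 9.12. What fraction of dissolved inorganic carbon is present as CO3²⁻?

α₂ = 0.0504

α₂ = 1 / (1 + [H⁺]/K2 + [H⁺]²/(K1K2)) = 1 / (1 + 10^+1.27 + 10^-0.64)
   = 1 / (1 + 18.621 + 0.22909) = 1/19.850 = 0.05038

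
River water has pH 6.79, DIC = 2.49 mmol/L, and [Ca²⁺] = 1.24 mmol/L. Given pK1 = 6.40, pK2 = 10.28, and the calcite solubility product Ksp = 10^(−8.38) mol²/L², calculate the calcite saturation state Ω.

α₂ = 1 / (1 + [H⁺]/K2 + [H⁺]²/(K1K2)) = 1 / (1 + 10^+3.49 + 10^+3.10)
   = 1 / (1 + 3090.3 + 1258.9) = 1/4350.2 = 0.0002299
[CO3²⁻] = α₂ × DIC = 0.0002299 × 2.49 = 0.0005724 mmol/L = 0.5724 μmol/L
Ksp = 10^(−8.38) = 4.169×10^-9
Ω = [Ca²⁺][CO3²⁻]/Ksp = (1.24×10^-3)(5.724×10^-7) / 4.169×10^-9 = 0.170

Ω = 0.170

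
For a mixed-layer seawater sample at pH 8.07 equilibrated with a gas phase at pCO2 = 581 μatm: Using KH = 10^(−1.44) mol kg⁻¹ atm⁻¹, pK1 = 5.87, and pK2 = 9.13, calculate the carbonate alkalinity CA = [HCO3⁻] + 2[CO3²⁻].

CA = 3.93 mmol/kg

[CO2*] = KH · pCO2 = 10^(−1.44) × 581×10^-6 = 2.109×10^-5 mol/kg
α₀ = 1/(1 + K1/[H⁺] + K1K2/[H⁺]²) = 1/(1 + 10^+2.20 + 10^+1.14) = 0.005771
DIC = [CO2*]/α₀ = 2.109×10^-5 / 0.005771 = 3.656 mmol/kg
CA = (α₁ + 2α₂)·DIC = (0.9146 + 2×0.07966) × 3.656 = 3.93 mmol/kg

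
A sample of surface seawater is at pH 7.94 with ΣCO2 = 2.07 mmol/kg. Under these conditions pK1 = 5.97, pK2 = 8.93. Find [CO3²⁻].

[CO3²⁻] = 0.190 mmol/kg

α₂ = 1 / (1 + [H⁺]/K2 + [H⁺]²/(K1K2)) = 1 / (1 + 10^+0.99 + 10^-0.98)
   = 1 / (1 + 9.7724 + 0.10471) = 1/10.877 = 0.09194
[CO3²⁻] = α₂ × DIC = 0.09194 × 2.07 = 0.190 mmol/kg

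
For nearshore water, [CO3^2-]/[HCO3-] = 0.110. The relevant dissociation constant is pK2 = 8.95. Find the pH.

From K2 = [H⁺][CO3^2-]/[HCO3-]:  pH = pK2 + log₁₀([CO3^2-]/[HCO3-])
log₁₀(0.110) = -0.959
pH = 8.95 + (-0.959) = 7.99

pH = 7.99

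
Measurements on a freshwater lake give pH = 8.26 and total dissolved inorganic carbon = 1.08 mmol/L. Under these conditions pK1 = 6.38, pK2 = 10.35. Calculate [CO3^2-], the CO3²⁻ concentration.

α₂ = 1 / (1 + [H⁺]/K2 + [H⁺]²/(K1K2)) = 1 / (1 + 10^+2.09 + 10^+0.21)
   = 1 / (1 + 123.03 + 1.6218) = 1/125.65 = 0.007959
[CO3²⁻] = α₂ × DIC = 0.007959 × 1.08 = 0.00860 mmol/L = 8.60 μmol/L

[CO3²⁻] = 8.60 μmol/L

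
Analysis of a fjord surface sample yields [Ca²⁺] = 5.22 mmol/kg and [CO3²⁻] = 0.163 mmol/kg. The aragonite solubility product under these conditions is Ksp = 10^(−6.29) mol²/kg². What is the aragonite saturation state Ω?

Ω = 1.66

Ksp = 10^(−6.29) = 5.129×10^-7
Ω = [Ca²⁺][CO3²⁻]/Ksp = (5.22×10^-3)(0.163×10^-3) / 5.129×10^-7 = 1.66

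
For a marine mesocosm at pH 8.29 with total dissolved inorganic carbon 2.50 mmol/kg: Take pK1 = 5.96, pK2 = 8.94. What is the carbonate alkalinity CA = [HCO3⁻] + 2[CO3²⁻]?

CA = [HCO3⁻] + 2[CO3²⁻] = (α₁ + 2α₂)·DIC
At pH 8.29: [H⁺]/K1 = 10^-2.33 = 0.0046774, K2/[H⁺] = 10^-0.65 = 0.22387
α₁ = 1/(1 + 0.0046774 + 0.22387) = 1/1.2285 = 0.8140; α₂ = α₁·K2/[H⁺] = 0.1822
α₁ + 2α₂ = 1.1784
CA = 1.1784 × 2.50 = 2.95 mmol/kg

CA = 2.95 mmol/kg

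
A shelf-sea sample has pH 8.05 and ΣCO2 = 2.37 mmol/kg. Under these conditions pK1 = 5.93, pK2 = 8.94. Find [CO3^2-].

[CO3²⁻] = 0.269 mmol/kg

α₂ = 1 / (1 + [H⁺]/K2 + [H⁺]²/(K1K2)) = 1 / (1 + 10^+0.89 + 10^-1.23)
   = 1 / (1 + 7.7625 + 0.058884) = 1/8.8214 = 0.1134
[CO3²⁻] = α₂ × DIC = 0.1134 × 2.37 = 0.269 mmol/kg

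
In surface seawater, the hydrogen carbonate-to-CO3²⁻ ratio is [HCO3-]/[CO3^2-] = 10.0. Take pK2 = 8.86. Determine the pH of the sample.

From K2 = [H⁺][CO3^2-]/[HCO3-]:  pH = pK2 − log₁₀([HCO3-]/[CO3^2-])
log₁₀(10.0) = +1.000
pH = 8.86 − (+1.000) = 7.86

pH = 7.86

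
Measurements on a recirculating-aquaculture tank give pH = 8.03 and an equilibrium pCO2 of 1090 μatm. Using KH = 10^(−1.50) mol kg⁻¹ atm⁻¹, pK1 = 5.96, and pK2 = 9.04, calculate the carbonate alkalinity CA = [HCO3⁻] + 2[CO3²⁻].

CA = 4.84 mmol/kg

[CO2*] = KH · pCO2 = 10^(−1.50) × 1090×10^-6 = 3.447×10^-5 mol/kg
α₀ = 1/(1 + K1/[H⁺] + K1K2/[H⁺]²) = 1/(1 + 10^+2.07 + 10^+1.06) = 0.007694
DIC = [CO2*]/α₀ = 3.447×10^-5 / 0.007694 = 4.480 mmol/kg
CA = (α₁ + 2α₂)·DIC = (0.9040 + 2×0.08834) × 4.480 = 4.84 mmol/kg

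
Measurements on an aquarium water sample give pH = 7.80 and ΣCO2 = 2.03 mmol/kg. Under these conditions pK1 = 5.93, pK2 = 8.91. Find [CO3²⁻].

α₂ = 1 / (1 + [H⁺]/K2 + [H⁺]²/(K1K2)) = 1 / (1 + 10^+1.11 + 10^-0.76)
   = 1 / (1 + 12.882 + 0.17378) = 1/14.056 = 0.07114
[CO3²⁻] = α₂ × DIC = 0.07114 × 2.03 = 0.144 mmol/kg

[CO3²⁻] = 0.144 mmol/kg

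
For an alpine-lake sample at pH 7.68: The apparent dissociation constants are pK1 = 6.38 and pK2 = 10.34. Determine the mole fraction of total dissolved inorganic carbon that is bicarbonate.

α₁ = 1 / (1 + [H⁺]/K1 + K2/[H⁺]) = 1 / (1 + 10^-1.30 + 10^-2.66)
   = 1 / (1 + 0.050119 + 0.0021878) = 1/1.0523 = 0.9503

α₁ = 0.950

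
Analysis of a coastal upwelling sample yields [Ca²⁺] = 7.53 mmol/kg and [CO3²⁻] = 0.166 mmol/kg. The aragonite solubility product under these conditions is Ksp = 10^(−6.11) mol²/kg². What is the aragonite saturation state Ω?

Ksp = 10^(−6.11) = 7.762×10^-7
Ω = [Ca²⁺][CO3²⁻]/Ksp = (7.53×10^-3)(0.166×10^-3) / 7.762×10^-7 = 1.61

Ω = 1.61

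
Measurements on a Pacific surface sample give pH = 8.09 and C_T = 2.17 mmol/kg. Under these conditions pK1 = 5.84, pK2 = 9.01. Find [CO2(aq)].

[CO2*] = 10.8 μmol/kg

α₀ = 1 / (1 + K1/[H⁺] + K1K2/[H⁺]²) = 1 / (1 + 10^+2.25 + 10^+1.33)
   = 1 / (1 + 177.83 + 21.380) = 1/200.21 = 0.004995
[CO2*] = α₀ × DIC = 0.004995 × 2.17 = 0.0108 mmol/kg = 10.8 μmol/kg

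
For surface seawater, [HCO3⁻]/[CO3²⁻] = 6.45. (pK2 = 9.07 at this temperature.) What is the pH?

From K2 = [H⁺][CO3²⁻]/[HCO3⁻]:  pH = pK2 − log₁₀([HCO3⁻]/[CO3²⁻])
log₁₀(6.45) = +0.810
pH = 9.07 − (+0.810) = 8.26

pH = 8.26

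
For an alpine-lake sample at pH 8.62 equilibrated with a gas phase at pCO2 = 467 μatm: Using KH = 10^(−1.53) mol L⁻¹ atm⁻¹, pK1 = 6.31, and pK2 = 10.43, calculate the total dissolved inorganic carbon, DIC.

DIC = 2.87 mmol/L

[CO2*] = KH · pCO2 = 10^(−1.53) × 467×10^-6 = 1.378×10^-5 mol/L
α₀ = 1/(1 + K1/[H⁺] + K1K2/[H⁺]²) = 1/(1 + 10^+2.31 + 10^+0.50) = 0.004800
DIC = [CO2*]/α₀ = 1.378×10^-5 / 0.004800 = 2.87 mmol/L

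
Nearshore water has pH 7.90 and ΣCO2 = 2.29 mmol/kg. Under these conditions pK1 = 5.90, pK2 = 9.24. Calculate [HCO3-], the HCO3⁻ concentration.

[HCO3⁻] = 2.17 mmol/kg

α₁ = 1 / (1 + [H⁺]/K1 + K2/[H⁺]) = 1 / (1 + 10^-2.00 + 10^-1.34)
   = 1 / (1 + 0.010000 + 0.045709) = 1/1.0557 = 0.9472
[HCO3⁻] = α₁ × DIC = 0.9472 × 2.29 = 2.17 mmol/kg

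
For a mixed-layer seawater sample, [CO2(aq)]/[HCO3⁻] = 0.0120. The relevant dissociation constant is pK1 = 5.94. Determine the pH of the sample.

pH = 7.86

From K1 = [H⁺][HCO3⁻]/[CO2(aq)]:  pH = pK1 − log₁₀([CO2(aq)]/[HCO3⁻])
log₁₀(0.0120) = -1.921
pH = 5.94 − (-1.921) = 7.86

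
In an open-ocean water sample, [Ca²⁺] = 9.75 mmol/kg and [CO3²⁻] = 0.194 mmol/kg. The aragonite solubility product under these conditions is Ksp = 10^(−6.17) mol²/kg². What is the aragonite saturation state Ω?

Ksp = 10^(−6.17) = 6.761×10^-7
Ω = [Ca²⁺][CO3²⁻]/Ksp = (9.75×10^-3)(0.194×10^-3) / 6.761×10^-7 = 2.80

Ω = 2.80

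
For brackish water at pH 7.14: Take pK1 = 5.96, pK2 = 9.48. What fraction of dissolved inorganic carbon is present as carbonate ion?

α₂ = 1 / (1 + [H⁺]/K2 + [H⁺]²/(K1K2)) = 1 / (1 + 10^+2.34 + 10^+1.16)
   = 1 / (1 + 218.78 + 14.454) = 1/234.23 = 0.004269

α₂ = 0.00427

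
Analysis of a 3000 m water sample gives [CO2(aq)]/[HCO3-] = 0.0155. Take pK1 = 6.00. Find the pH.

From K1 = [H⁺][HCO3-]/[CO2(aq)]:  pH = pK1 − log₁₀([CO2(aq)]/[HCO3-])
log₁₀(0.0155) = -1.810
pH = 6.00 − (-1.810) = 7.81

pH = 7.81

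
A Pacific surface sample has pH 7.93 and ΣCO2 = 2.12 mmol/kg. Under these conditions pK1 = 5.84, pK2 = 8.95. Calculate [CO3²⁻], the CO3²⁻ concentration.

[CO3²⁻] = 0.183 mmol/kg

α₂ = 1 / (1 + [H⁺]/K2 + [H⁺]²/(K1K2)) = 1 / (1 + 10^+1.02 + 10^-1.07)
   = 1 / (1 + 10.471 + 0.085114) = 1/11.556 = 0.08653
[CO3²⁻] = α₂ × DIC = 0.08653 × 2.12 = 0.183 mmol/kg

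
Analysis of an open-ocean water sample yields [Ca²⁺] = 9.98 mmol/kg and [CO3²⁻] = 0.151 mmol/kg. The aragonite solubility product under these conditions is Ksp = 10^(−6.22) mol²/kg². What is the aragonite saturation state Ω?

Ω = 2.50

Ksp = 10^(−6.22) = 6.026×10^-7
Ω = [Ca²⁺][CO3²⁻]/Ksp = (9.98×10^-3)(0.151×10^-3) / 6.026×10^-7 = 2.50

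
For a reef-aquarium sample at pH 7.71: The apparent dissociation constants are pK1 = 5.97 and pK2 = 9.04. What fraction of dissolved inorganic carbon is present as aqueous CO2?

α₀ = 0.0171

α₀ = 1 / (1 + K1/[H⁺] + K1K2/[H⁺]²) = 1 / (1 + 10^+1.74 + 10^+0.41)
   = 1 / (1 + 54.954 + 2.5704) = 1/58.524 = 0.01709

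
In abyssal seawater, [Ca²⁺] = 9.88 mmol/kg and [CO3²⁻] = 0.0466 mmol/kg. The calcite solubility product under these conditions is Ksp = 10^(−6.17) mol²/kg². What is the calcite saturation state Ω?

Ω = 0.681

Ksp = 10^(−6.17) = 6.761×10^-7
Ω = [Ca²⁺][CO3²⁻]/Ksp = (9.88×10^-3)(0.0466×10^-3) / 6.761×10^-7 = 0.681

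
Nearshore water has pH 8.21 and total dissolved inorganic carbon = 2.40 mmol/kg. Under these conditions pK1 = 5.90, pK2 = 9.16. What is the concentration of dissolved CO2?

[CO2*] = 10.5 μmol/kg

α₀ = 1 / (1 + K1/[H⁺] + K1K2/[H⁺]²) = 1 / (1 + 10^+2.31 + 10^+1.36)
   = 1 / (1 + 204.17 + 22.909) = 1/228.08 = 0.004384
[CO2*] = α₀ × DIC = 0.004384 × 2.40 = 0.0105 mmol/kg = 10.5 μmol/kg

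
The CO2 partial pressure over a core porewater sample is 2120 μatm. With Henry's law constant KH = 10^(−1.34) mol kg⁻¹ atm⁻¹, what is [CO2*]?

KH = 10^(−1.34) = 4.571×10^-2 mol kg⁻¹ atm⁻¹
[CO2*] = KH · pCO2 = 4.571×10^-2 × 2120×10^-6 atm = 9.69×10^-5 mol/kg

[CO2*] = 96.9 μmol/kg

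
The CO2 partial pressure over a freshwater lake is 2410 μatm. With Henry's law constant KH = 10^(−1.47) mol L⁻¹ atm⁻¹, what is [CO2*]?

KH = 10^(−1.47) = 3.388×10^-2 mol L⁻¹ atm⁻¹
[CO2*] = KH · pCO2 = 3.388×10^-2 × 2410×10^-6 atm = 8.17×10^-5 mol/L

[CO2*] = 81.7 μmol/L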